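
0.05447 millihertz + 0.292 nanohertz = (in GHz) 5.447e-14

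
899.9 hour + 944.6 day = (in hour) 2.357e+04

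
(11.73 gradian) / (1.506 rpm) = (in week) 1.932e-06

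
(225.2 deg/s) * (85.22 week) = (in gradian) 1.29e+10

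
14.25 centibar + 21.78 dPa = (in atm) 0.1407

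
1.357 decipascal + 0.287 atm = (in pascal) 2.908e+04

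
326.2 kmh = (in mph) 202.7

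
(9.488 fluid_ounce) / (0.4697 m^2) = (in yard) 0.0006533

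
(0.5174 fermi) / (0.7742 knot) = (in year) 4.119e-23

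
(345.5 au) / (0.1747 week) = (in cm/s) 4.892e+10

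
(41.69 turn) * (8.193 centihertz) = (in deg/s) 1230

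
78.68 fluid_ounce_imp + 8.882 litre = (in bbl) 0.06993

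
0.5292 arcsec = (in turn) 4.083e-07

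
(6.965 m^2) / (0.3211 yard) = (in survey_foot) 77.83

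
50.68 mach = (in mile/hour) 3.86e+04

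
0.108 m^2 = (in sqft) 1.163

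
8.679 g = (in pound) 0.01913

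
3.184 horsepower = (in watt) 2374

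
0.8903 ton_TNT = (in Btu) 3.531e+06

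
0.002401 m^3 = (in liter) 2.401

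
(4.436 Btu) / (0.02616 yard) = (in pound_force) 4.399e+04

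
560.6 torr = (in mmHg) 560.6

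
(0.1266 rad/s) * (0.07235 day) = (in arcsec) 1.632e+08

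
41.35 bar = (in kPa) 4135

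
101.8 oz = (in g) 2886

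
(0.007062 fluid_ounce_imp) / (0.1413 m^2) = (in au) 9.492e-18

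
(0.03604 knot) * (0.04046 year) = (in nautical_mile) 12.77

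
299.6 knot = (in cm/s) 1.541e+04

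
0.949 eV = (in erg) 1.52e-12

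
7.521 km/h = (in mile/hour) 4.673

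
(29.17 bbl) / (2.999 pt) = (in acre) 1.083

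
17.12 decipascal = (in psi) 0.0002483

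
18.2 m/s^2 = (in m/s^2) 18.2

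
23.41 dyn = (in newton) 0.0002341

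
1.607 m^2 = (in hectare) 0.0001607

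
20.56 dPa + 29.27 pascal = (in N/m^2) 31.33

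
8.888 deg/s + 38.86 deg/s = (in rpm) 7.958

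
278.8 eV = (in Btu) 4.234e-20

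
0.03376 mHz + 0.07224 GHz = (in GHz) 0.07224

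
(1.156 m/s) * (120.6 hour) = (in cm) 5.019e+07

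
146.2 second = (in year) 4.636e-06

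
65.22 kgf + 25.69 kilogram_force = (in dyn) 8.915e+07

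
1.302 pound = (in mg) 5.906e+05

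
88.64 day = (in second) 7.658e+06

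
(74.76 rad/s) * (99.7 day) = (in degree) 3.69e+10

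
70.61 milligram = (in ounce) 0.002491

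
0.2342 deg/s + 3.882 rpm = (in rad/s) 0.4106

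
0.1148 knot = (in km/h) 0.2126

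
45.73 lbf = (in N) 203.4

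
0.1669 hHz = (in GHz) 1.669e-08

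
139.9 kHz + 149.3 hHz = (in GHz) 0.0001548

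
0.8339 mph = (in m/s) 0.3728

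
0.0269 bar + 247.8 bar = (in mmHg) 1.859e+05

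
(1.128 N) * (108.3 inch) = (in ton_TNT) 7.416e-10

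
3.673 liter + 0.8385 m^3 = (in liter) 842.2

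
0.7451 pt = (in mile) 1.633e-07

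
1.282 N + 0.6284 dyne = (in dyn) 1.282e+05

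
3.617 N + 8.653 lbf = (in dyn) 4.211e+06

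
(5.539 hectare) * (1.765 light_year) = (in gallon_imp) 2.035e+23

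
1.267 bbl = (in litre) 201.4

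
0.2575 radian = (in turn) 0.04098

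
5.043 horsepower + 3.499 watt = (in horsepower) 5.048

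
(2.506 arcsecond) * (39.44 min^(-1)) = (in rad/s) 7.986e-06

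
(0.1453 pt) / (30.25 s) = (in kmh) 6.1e-06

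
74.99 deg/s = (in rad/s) 1.309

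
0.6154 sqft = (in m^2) 0.05717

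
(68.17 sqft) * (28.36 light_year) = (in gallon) 4.489e+20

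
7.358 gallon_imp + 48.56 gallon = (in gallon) 57.4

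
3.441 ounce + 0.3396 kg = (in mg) 4.372e+05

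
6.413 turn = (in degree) 2309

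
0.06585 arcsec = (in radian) 3.192e-07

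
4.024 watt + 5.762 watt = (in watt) 9.786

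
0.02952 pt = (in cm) 0.001041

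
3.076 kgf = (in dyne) 3.017e+06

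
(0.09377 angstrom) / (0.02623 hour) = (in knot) 1.93e-13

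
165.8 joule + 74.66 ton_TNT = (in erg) 3.124e+18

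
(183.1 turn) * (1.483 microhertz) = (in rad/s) 0.001706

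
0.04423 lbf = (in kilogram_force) 0.02006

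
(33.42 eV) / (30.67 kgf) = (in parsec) 5.769e-37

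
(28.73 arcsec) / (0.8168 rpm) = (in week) 2.692e-09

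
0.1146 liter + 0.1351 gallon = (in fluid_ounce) 21.17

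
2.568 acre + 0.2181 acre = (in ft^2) 1.214e+05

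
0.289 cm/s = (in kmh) 0.0104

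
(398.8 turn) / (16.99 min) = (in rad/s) 2.458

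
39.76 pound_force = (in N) 176.9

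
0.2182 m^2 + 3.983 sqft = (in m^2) 0.5882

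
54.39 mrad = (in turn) 0.008656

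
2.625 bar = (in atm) 2.591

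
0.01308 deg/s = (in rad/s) 0.0002283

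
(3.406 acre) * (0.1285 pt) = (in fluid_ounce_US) 2.113e+04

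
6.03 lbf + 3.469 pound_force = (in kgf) 4.309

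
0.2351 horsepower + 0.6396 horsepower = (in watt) 652.3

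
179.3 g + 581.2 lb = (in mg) 2.638e+08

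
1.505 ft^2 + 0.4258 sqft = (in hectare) 1.794e-05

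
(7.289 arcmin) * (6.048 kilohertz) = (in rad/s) 12.82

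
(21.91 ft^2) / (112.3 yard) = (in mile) 1.232e-05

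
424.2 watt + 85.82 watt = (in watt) 510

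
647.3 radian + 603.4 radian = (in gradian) 7.962e+04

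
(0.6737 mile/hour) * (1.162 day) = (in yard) 3.307e+04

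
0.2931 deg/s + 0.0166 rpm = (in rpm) 0.06545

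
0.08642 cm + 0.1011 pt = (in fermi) 8.999e+11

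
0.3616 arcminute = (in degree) 0.006027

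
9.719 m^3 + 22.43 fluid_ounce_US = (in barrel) 61.13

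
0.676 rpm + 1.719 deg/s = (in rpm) 0.9625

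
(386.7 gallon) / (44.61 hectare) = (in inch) 0.0001292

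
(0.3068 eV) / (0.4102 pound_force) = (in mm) 2.694e-17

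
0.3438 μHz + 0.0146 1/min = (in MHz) 2.437e-10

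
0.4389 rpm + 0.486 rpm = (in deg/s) 5.549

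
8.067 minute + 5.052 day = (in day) 5.058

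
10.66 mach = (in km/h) 1.307e+04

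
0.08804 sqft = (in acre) 2.021e-06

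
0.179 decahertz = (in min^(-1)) 107.4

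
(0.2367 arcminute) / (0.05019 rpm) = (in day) 1.516e-07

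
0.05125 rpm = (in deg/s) 0.3075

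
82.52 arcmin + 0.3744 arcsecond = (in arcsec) 4952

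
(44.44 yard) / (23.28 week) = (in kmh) 1.039e-05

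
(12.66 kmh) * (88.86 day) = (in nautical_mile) 1.458e+04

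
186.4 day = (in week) 26.63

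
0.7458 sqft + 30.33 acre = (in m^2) 1.227e+05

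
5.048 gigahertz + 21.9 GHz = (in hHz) 2.695e+08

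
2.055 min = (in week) 0.0002039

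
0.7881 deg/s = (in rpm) 0.1314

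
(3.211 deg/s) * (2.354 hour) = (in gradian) 3.023e+04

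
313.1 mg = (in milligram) 313.1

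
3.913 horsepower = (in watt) 2918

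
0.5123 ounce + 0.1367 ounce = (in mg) 1.84e+04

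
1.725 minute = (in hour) 0.02875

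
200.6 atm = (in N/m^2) 2.033e+07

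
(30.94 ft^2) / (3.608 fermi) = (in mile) 4.95e+11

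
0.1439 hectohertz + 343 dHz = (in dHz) 486.9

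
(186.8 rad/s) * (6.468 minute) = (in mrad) 7.249e+07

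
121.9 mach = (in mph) 9.285e+04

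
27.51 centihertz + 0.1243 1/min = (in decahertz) 0.02772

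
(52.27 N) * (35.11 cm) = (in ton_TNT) 4.386e-09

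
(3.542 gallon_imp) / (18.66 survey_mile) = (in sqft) 5.772e-06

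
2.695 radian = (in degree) 154.4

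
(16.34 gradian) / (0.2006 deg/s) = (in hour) 0.02036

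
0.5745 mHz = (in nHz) 5.745e+05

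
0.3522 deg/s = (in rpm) 0.0587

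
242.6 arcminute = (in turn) 0.01123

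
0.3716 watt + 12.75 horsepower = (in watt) 9508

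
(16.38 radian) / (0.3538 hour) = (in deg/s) 0.7368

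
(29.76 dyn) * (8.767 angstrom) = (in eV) 1.628e+06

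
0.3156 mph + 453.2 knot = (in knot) 453.5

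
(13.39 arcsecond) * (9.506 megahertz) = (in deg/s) 3.536e+04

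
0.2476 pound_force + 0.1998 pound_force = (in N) 1.99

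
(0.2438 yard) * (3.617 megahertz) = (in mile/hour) 1.804e+06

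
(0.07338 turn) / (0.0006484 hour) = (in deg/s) 11.32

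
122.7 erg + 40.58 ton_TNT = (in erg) 1.698e+18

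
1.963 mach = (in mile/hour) 1495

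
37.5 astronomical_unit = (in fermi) 5.61e+27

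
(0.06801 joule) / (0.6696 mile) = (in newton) 6.311e-05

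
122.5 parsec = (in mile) 2.349e+15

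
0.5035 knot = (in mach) 0.0007607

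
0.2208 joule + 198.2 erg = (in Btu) 0.0002093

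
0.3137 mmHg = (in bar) 0.0004182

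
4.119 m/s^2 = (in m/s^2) 4.119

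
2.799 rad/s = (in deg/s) 160.4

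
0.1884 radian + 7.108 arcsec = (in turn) 0.02999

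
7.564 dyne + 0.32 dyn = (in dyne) 7.884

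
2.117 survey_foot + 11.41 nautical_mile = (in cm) 2.113e+06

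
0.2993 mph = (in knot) 0.2601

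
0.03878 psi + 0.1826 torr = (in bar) 0.002917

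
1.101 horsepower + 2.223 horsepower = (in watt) 2479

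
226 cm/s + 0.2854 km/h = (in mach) 0.00687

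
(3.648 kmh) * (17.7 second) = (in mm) 1.794e+04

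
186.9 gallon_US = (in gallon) 186.9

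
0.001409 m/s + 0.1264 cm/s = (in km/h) 0.009623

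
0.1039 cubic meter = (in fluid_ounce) 3513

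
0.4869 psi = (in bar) 0.03357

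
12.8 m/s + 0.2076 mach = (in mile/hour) 186.8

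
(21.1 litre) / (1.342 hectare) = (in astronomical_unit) 1.051e-17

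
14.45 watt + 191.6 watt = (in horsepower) 0.2763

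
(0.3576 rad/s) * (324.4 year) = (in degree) 2.096e+11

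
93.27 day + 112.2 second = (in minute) 1.343e+05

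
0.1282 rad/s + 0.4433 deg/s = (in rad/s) 0.1359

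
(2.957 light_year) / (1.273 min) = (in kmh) 1.319e+15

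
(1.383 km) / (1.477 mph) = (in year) 6.642e-05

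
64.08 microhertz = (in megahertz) 6.408e-11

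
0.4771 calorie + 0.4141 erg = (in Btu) 0.001892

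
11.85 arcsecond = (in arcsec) 11.85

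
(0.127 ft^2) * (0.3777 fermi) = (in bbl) 2.803e-17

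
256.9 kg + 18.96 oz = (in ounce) 9081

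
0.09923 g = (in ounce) 0.0035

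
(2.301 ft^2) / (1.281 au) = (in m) 1.116e-12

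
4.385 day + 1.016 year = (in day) 375.2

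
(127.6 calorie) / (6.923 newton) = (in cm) 7712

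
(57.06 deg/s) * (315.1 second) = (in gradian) 1.998e+04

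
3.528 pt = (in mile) 7.734e-07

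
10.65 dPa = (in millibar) 0.01065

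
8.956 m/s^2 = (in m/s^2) 8.956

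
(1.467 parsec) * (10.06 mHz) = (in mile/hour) 1.019e+15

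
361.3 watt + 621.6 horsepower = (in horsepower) 622.1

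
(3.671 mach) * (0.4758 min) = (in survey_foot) 1.171e+05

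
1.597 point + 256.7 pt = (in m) 0.09112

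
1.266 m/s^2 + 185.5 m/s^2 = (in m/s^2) 186.8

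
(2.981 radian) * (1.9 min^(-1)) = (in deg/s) 5.409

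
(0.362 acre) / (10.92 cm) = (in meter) 1.342e+04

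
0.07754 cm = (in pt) 2.198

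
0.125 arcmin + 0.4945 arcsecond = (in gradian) 0.002467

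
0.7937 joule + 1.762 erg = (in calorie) 0.1897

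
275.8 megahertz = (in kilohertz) 2.758e+05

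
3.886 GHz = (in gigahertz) 3.886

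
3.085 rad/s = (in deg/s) 176.8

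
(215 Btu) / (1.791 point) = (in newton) 3.59e+08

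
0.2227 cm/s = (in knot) 0.004329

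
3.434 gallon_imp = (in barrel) 0.09819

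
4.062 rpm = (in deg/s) 24.37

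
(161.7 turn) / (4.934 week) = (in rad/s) 0.0003405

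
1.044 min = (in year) 1.986e-06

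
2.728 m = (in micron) 2.728e+06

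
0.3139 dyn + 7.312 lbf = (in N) 32.53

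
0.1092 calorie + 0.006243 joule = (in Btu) 0.000439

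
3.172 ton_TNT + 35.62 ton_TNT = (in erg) 1.623e+18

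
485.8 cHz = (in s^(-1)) 4.858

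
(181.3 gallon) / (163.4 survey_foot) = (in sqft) 0.1483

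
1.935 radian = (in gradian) 123.2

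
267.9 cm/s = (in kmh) 9.644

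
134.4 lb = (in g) 6.096e+04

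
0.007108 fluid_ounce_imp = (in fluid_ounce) 0.006829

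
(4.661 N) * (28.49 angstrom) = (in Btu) 1.259e-11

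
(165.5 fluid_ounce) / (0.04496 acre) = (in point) 0.07625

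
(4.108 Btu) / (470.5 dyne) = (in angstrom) 9.212e+15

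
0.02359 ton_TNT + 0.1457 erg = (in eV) 6.16e+26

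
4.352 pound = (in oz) 69.63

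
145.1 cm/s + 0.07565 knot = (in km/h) 5.364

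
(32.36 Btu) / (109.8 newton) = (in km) 0.3109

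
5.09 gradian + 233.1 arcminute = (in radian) 0.1478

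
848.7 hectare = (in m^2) 8.487e+06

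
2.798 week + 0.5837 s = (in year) 0.05366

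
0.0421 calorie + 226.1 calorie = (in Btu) 0.8968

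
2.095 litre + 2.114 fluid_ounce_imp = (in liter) 2.155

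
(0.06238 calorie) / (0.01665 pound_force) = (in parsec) 1.142e-16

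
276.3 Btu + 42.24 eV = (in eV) 1.819e+24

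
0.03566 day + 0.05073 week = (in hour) 9.378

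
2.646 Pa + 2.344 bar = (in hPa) 2344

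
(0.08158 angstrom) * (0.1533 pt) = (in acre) 1.09e-19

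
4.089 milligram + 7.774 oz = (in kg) 0.2204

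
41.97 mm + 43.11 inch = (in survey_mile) 0.0007065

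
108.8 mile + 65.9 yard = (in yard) 1.916e+05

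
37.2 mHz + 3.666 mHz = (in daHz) 0.004087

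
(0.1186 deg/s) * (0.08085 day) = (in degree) 828.5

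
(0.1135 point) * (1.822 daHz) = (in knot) 0.001418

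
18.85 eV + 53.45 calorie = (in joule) 223.6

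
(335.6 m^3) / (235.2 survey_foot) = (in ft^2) 50.39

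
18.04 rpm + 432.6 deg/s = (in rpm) 90.14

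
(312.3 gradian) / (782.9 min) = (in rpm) 0.0009973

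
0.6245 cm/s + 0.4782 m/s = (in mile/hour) 1.084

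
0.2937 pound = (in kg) 0.1332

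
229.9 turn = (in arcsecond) 2.98e+08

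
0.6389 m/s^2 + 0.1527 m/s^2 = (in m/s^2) 0.7916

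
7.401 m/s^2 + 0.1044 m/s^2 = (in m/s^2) 7.505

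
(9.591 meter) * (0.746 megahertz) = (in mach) 2.101e+04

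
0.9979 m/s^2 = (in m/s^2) 0.9979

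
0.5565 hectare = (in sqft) 5.99e+04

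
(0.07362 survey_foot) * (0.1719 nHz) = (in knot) 7.498e-12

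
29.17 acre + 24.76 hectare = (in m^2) 3.656e+05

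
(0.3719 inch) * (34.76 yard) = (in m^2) 0.3002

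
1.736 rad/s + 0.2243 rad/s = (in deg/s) 112.3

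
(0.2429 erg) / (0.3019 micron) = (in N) 0.08046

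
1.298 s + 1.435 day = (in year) 0.003932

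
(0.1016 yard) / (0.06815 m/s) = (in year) 4.323e-08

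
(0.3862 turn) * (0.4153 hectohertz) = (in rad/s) 100.8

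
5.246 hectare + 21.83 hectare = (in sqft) 2.914e+06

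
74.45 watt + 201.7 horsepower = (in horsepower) 201.8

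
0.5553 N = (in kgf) 0.05662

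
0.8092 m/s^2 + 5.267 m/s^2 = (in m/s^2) 6.076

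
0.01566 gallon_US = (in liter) 0.05928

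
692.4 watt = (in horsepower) 0.9285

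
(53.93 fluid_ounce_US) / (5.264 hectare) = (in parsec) 9.819e-25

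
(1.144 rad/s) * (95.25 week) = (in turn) 1.049e+07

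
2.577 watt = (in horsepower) 0.003456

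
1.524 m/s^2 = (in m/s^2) 1.524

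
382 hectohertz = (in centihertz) 3.82e+06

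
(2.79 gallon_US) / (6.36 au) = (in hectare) 1.11e-18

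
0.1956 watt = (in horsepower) 0.0002623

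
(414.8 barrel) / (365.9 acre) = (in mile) 2.767e-08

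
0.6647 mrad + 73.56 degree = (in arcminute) 4416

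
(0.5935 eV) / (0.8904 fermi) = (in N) 0.0001068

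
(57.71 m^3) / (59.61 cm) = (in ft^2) 1042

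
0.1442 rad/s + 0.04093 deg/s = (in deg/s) 8.303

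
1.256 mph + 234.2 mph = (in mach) 0.3091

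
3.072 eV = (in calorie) 1.176e-19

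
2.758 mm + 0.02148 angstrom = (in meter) 0.002758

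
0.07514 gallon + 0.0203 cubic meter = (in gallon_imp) 4.528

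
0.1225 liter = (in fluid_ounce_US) 4.142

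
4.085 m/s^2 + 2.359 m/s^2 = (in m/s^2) 6.444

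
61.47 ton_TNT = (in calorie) 6.147e+10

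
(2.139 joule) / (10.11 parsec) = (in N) 6.857e-18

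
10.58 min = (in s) 634.8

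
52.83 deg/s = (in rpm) 8.805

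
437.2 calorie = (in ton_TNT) 4.372e-07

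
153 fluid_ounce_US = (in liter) 4.525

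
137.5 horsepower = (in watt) 1.025e+05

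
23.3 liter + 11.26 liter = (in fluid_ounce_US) 1169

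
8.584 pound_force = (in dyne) 3.818e+06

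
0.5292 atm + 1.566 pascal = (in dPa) 5.362e+05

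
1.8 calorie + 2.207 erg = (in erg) 7.531e+07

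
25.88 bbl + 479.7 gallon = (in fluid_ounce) 2.005e+05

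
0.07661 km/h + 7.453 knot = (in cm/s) 385.5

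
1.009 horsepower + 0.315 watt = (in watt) 752.7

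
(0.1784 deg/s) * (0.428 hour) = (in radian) 4.798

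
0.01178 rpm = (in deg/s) 0.07068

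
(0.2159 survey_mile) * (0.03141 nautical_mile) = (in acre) 4.995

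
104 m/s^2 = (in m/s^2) 104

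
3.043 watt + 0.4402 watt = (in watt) 3.483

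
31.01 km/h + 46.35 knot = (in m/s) 32.46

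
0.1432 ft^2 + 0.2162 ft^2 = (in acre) 8.251e-06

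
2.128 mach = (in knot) 1408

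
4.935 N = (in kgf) 0.5032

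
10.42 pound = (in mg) 4.726e+06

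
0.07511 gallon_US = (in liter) 0.2843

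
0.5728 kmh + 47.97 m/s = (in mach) 0.1413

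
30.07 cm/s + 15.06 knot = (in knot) 15.64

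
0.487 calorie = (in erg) 2.038e+07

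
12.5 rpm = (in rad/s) 1.309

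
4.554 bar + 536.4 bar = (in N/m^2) 5.41e+07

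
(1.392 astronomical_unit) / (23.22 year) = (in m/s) 284.4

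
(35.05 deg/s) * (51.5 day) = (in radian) 2.722e+06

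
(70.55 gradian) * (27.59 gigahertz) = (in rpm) 2.92e+11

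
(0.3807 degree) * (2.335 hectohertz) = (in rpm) 14.82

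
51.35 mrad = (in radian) 0.05135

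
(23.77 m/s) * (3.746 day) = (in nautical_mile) 4154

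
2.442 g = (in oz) 0.08614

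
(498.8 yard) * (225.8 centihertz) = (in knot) 2002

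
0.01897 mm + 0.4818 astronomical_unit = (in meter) 7.208e+10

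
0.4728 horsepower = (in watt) 352.6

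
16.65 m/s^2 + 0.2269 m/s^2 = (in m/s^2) 16.88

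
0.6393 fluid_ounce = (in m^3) 1.891e-05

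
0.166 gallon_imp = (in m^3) 0.0007547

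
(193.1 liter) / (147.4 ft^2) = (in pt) 39.97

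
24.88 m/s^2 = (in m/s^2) 24.88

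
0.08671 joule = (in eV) 5.412e+17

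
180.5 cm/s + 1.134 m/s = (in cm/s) 293.9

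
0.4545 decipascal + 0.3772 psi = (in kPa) 2.601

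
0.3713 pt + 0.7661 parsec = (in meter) 2.364e+16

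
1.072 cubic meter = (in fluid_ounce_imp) 3.773e+04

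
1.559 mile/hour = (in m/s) 0.6969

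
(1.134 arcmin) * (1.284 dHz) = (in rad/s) 4.235e-05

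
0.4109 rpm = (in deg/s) 2.465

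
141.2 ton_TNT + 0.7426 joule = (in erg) 5.908e+18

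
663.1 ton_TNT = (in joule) 2.774e+12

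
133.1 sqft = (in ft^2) 133.1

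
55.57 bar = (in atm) 54.84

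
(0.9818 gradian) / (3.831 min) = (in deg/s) 0.003844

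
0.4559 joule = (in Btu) 0.0004321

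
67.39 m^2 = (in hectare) 0.006739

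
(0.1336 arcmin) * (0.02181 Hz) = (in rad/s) 8.476e-07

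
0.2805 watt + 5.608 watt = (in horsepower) 0.007897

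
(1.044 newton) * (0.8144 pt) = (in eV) 1.872e+15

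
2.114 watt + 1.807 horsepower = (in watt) 1350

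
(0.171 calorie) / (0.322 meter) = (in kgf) 0.2266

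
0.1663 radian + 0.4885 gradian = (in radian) 0.174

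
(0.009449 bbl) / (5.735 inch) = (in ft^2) 0.111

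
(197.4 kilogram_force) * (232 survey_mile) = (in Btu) 6.851e+05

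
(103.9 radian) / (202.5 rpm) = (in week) 8.101e-06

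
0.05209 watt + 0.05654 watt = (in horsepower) 0.0001457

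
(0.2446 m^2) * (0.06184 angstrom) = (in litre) 1.513e-09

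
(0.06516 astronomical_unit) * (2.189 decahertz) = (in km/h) 7.682e+11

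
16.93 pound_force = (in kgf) 7.679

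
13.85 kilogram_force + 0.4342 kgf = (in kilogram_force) 14.28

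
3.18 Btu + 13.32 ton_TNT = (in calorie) 1.332e+10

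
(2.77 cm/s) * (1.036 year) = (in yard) 9.897e+05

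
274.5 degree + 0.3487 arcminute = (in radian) 4.791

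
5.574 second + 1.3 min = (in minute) 1.393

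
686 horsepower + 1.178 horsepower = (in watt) 5.124e+05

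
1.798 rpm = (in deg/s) 10.79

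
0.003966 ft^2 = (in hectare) 3.685e-08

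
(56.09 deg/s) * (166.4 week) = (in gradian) 6.272e+09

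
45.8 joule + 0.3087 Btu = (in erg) 3.715e+09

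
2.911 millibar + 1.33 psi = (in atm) 0.09337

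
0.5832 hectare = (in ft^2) 6.278e+04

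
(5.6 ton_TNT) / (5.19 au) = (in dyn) 3018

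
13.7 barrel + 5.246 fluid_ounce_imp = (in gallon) 575.4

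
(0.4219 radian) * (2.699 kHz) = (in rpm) 1.087e+04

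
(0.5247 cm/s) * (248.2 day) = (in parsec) 3.646e-12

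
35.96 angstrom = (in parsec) 1.165e-25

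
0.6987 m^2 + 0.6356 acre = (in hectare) 0.2573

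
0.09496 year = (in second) 2.995e+06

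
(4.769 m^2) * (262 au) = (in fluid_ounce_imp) 6.579e+18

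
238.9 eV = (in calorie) 9.148e-18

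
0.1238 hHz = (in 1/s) 12.38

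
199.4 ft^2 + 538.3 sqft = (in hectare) 0.006853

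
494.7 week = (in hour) 8.311e+04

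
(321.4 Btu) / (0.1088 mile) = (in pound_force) 435.4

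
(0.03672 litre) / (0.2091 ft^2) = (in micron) 1890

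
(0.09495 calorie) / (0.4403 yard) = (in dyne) 9.867e+04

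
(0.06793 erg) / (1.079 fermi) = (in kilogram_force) 6.42e+05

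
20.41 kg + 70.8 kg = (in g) 9.121e+04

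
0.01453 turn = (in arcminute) 313.8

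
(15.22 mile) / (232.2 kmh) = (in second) 379.8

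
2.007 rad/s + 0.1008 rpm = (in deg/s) 115.6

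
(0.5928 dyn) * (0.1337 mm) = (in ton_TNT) 1.894e-19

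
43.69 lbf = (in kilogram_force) 19.82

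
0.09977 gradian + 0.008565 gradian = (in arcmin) 5.85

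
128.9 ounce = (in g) 3654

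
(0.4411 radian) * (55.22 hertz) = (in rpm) 232.6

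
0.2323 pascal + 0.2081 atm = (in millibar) 210.9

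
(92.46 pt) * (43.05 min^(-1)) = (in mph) 0.05235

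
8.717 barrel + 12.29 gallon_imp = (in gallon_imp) 317.1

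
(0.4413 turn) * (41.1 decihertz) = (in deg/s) 652.9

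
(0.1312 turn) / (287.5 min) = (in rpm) 0.0004563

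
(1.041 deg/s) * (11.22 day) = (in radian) 1.761e+04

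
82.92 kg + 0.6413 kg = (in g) 8.356e+04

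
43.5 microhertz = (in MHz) 4.35e-11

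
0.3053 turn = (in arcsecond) 3.957e+05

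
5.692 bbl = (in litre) 905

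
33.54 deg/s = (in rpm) 5.59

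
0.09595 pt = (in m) 3.385e-05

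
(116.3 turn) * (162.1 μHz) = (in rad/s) 0.1185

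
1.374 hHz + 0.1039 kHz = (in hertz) 241.3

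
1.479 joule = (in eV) 9.231e+18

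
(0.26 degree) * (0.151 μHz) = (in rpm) 6.543e-09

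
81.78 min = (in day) 0.05679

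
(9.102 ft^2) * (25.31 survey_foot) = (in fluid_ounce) 2.206e+05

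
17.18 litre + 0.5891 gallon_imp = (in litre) 19.86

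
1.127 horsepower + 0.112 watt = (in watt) 840.5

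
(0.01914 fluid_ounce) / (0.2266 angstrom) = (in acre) 6.173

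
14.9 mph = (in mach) 0.01956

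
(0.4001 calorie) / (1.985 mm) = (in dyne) 8.433e+07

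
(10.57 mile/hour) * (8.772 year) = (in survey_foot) 4.289e+09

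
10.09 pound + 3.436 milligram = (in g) 4577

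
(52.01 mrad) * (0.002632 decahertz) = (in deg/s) 0.07843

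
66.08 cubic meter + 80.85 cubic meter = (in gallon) 3.881e+04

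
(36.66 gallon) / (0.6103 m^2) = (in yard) 0.2487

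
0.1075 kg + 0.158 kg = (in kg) 0.2655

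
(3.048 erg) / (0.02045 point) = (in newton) 0.04225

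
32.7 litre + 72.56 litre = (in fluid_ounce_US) 3559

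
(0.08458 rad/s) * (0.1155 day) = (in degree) 4.836e+04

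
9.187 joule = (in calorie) 2.196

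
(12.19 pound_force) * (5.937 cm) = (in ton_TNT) 7.694e-10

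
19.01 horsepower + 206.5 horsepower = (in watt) 1.682e+05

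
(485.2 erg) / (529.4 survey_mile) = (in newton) 5.695e-11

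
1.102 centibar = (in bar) 0.01102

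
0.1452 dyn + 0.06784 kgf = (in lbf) 0.1496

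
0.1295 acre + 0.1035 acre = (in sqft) 1.015e+04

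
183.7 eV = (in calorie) 7.034e-18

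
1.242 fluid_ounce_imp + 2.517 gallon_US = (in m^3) 0.009563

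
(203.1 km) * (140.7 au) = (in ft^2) 4.602e+19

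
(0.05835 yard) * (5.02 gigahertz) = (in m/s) 2.678e+08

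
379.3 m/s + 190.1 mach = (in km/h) 2.344e+05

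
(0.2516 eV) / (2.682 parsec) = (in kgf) 4.967e-38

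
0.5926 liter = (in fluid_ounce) 20.04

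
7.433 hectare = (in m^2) 7.433e+04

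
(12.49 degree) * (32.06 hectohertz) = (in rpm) 6674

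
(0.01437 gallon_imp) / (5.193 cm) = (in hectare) 1.258e-07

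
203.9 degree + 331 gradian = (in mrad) 8758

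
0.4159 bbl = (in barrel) 0.4159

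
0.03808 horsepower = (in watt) 28.4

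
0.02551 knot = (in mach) 3.854e-05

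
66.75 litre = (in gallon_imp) 14.68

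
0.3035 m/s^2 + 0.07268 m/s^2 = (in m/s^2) 0.3762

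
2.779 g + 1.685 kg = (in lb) 3.721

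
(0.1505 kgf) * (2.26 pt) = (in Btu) 1.115e-06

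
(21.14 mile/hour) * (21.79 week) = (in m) 1.245e+08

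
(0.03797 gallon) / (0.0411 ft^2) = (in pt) 106.7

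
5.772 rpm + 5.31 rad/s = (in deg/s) 338.9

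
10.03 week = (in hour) 1685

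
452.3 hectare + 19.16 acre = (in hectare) 460.1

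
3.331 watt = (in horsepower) 0.004467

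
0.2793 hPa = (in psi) 0.004051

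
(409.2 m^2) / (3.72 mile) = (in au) 4.569e-13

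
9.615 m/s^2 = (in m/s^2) 9.615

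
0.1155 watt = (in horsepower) 0.0001549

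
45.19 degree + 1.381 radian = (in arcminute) 7459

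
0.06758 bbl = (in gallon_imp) 2.363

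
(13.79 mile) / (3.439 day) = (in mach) 0.0002194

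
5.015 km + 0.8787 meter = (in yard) 5485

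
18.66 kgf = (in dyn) 1.83e+07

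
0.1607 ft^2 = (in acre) 3.689e-06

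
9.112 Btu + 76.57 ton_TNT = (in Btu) 3.037e+08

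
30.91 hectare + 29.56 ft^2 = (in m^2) 3.091e+05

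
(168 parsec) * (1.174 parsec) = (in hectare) 1.878e+31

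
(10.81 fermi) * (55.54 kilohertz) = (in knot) 1.167e-09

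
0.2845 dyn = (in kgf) 2.901e-07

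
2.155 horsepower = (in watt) 1607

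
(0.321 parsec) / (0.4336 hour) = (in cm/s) 6.345e+14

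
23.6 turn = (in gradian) 9440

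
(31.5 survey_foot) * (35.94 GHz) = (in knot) 6.708e+11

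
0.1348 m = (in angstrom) 1.348e+09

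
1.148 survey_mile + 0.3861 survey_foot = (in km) 1.848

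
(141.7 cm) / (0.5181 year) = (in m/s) 8.673e-08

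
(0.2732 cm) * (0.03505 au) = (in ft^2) 1.542e+08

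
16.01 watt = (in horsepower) 0.02147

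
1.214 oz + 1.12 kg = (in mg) 1.154e+06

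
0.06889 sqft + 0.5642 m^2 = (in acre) 0.000141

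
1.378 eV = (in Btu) 2.093e-22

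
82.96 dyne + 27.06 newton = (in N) 27.06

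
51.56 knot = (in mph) 59.33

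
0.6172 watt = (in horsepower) 0.0008277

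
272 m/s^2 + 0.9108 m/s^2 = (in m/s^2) 272.9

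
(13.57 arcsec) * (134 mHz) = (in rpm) 8.418e-05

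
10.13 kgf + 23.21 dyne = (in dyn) 9.934e+06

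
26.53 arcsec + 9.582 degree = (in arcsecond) 3.452e+04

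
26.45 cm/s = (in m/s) 0.2645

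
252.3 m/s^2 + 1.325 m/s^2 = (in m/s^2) 253.6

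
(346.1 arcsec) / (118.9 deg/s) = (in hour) 2.246e-07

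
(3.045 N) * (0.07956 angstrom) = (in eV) 1.512e+08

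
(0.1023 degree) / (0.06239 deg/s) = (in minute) 0.02733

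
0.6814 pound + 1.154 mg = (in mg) 3.091e+05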